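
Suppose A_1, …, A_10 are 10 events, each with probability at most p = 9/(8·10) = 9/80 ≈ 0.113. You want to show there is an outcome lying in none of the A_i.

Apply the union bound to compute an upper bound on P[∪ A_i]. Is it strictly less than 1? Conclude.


Union bound: P[∪_{i=1}^{10} A_i] ≤ Σ_i P[A_i] ≤ 10·p = 10·(9/80) = 9/8.
Numerically: 9/8 ≈ 1.125.
Is 9/8 < 1? NO.
Since the bound 9/8 is ≥ 1, the union bound is uninformative here; it does NOT by itself certify existence.

10·p = 9/8 ≈ 1.125; existence NOT certified by the union bound.


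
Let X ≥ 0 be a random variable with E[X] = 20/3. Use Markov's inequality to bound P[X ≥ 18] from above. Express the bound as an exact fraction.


μ = E[X] = 20/3, a = 18.
Markov: P[X ≥ 18] ≤ μ/a = (20/3)/18 = 10/27.
Numerically: ≈ 0.37037.
(Since a = 18 > μ = 6.66667, the bound 10/27 is < 1 and informative.)

P[X ≥ 18] ≤ 10/27 ≈ 0.37037.


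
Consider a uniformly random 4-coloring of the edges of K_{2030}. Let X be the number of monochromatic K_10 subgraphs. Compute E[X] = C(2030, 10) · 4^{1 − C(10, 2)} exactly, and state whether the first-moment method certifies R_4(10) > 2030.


E[X] = C(2030, 10) · 4^{1 − 45} = 320298626039392096327195965 · 4^{−44} = 320298626039392096327195965/309485009821345068724781056.
As a reduced fraction: E[X] = 320298626039392096327195965/309485009821345068724781056 ≈ 1.0349407.
Is E[X] < 1? NO.
Since E[X] ≥ 1, the first-moment bound is inconclusive at n = 2030; it does NOT by itself certify R_4(10) > 2030.

E[X] = 320298626039392096327195965/309485009821345068724781056 ≈ 1.0349407; E[X] ≥ 1; first-moment method inconclusive here.


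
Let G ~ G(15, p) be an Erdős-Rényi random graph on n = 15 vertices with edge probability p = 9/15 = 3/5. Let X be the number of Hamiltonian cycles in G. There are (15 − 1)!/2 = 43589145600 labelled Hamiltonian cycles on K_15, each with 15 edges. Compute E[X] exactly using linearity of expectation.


K_15 has (15 − 1)!/2 = 43589145600 labelled Hamiltonian cycles.
For each such Hamiltonian cycle H, let X_H = 1 if all 15 edges of H are present in G. Then P[X_H = 1] = p^{15} = (3/5)^{15} = 14348907/30517578125.
By linearity of expectation: E[X] = Σ_H E[X_H] = 43589145600 · p^{15} = 43589145600 · 14348907/30517578125 = 25018263856954368/1220703125.
Numerically: E[X] ≈ 2.0495e+07.

E[X] = 43589145600 · (3/5)^{15} = 25018263856954368/1220703125 ≈ 2.0495e+07.


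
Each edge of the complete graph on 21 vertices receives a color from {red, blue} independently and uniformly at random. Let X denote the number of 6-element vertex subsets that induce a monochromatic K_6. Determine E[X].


Let X = Σ_S X_S over the C(21, 6) = 54264 subsets S of size 6, where X_S = 1 if the K_6 on S is monochromatic.
For a fixed S, the K_6 on S has C(6, 2) = 15 edges. P[all 15 edges red] = (1/2)^15, and likewise for blue, so P[monochromatic] = 2·(1/2)^15 = 2^{1 − 15} = 1/16384.
By linearity of expectation: E[X] = C(21, 6) · 2^{1 − 15} = 54264 · 1/16384 = 6783/2048.
Numerically: E[X] ≈ 3.31201.

E[X] = C(21,6)·2^(1−C(6,2)) = 6783/2048 ≈ 3.31201.


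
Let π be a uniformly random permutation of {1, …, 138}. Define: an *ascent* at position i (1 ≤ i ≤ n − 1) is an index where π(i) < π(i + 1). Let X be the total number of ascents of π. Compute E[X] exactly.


Write X = Σ X_I over i = 1, …, 137, with X_I the indicator of one ascent.
There are 137 indicators.
For each fixed i, the pair (π(i), π(i+1)) is a uniformly random ordered pair of distinct values from {1, …, 138}; by symmetry P[π(i) < π(i+1)] = 1/2.
By linearity: E[X] = 137 · (1/2) = (138 − 1) · (1/2) = 137/2 ≈ 68.500.

E[X] = 137/2 = 68.500.


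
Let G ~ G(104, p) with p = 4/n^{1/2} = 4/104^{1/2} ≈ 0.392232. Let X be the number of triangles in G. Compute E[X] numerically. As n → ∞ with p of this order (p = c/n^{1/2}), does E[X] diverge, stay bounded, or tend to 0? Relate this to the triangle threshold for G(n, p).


Number of potential triangles: C(104, 3) = 182104.
Each occurs with probability p³ ≈ (0.392232)³ ≈ 6.03434262e-02.
By linearity: E[X] = C(104, 3)·p³ ≈ 182104 · 6.03434262e-02 ≈ 10988.779284.
Since α = 1/2 < 1, p = c/n^{1/2} ≫ 1/n is above the triangle threshold p ~ 1/n. Asymptotically E[X] ~ (c³/6)·n^{3(1−α)} = (4³/6)·n^{1.5} → ∞; triangles are abundant w.h.p.

E[X] ≈ 10988.779284; in regime p = Θ(1/n^{1/2}) E[X] diverges (above the triangle threshold p ~ 1/n).


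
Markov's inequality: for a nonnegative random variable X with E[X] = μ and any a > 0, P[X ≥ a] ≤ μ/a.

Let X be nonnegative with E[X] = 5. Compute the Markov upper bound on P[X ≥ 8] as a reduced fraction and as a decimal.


μ = E[X] = 5, a = 8.
Markov: P[X ≥ 8] ≤ μ/a = (5)/8 = 5/8.
Numerically: ≈ 0.625.
(Since a = 8 > μ = 5.000, the bound 5/8 is < 1 and informative.)

P[X ≥ 8] ≤ 5/8 ≈ 0.625.


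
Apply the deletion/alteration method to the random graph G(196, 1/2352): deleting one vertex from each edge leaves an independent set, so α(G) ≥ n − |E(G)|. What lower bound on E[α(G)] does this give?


E[|E(G)|] = C(196, 2)·p = 19110 · (1/2352) = 65/8.
E[α(G)] ≥ n − E[|E(G)|] = 196 − 65/8 = 1503/8.
Numerically: ≈ 187.875000.
(This is only a lower bound; the true E[α(G)] may be larger.)

E[α(G)] ≥ 1503/8 ≈ 187.875000.


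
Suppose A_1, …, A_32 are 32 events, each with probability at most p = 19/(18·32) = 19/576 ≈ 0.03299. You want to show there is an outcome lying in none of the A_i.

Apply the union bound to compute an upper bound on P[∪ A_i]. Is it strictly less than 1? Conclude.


Union bound: P[∪_{i=1}^{32} A_i] ≤ Σ_i P[A_i] ≤ 32·p = 32·(19/576) = 19/18.
Numerically: 19/18 ≈ 1.05556.
Is 19/18 < 1? NO.
Since the bound 19/18 is ≥ 1, the union bound is uninformative here; it does NOT by itself certify existence.

32·p = 19/18 ≈ 1.05556; existence NOT certified by the union bound.


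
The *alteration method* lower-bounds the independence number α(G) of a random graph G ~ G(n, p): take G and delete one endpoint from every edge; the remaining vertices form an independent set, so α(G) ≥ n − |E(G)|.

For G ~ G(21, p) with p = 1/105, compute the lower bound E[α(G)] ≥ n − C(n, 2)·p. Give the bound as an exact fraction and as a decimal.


E[|E(G)|] = C(21, 2)·p = 210 · (1/105) = 2.
E[α(G)] ≥ n − E[|E(G)|] = 21 − 2 = 19.
Numerically: ≈ 19.000.
(This is only a lower bound; the true E[α(G)] may be larger.)

E[α(G)] ≥ 19 ≈ 19.000.


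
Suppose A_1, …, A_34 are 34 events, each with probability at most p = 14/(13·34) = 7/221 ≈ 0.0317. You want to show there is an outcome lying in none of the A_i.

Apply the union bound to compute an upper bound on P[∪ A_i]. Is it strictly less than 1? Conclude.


Union bound: P[∪_{i=1}^{34} A_i] ≤ Σ_i P[A_i] ≤ 34·p = 34·(7/221) = 14/13.
Numerically: 14/13 ≈ 1.0769.
Is 14/13 < 1? NO.
Since the bound 14/13 is ≥ 1, the union bound is uninformative here; it does NOT by itself certify existence.

34·p = 14/13 ≈ 1.0769; existence NOT certified by the union bound.


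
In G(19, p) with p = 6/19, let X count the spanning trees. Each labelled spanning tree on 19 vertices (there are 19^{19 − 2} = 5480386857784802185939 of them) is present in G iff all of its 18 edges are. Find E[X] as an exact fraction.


K_19 has 19^{19 − 2} = 5480386857784802185939 labelled spanning trees.
For each such spanning tree H, let X_H = 1 if all 18 edges of H are present in G. Then P[X_H = 1] = p^{18} = (6/19)^{18} = 101559956668416/104127350297911241532841.
Summing the indicators: E[X] = Σ_H E[X_H] = 5480386857784802185939 · p^{18} = 5480386857784802185939 · 101559956668416/104127350297911241532841 = 101559956668416/19.
Numerically: E[X] ≈ 5.345e+12.

E[X] = 5480386857784802185939 · (6/19)^{18} = 101559956668416/19 ≈ 5.345e+12.


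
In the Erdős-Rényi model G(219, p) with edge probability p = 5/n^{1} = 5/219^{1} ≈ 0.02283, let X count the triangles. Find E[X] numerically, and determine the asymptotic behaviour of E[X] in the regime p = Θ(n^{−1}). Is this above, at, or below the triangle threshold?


Number of potential triangles: C(219, 3) = 1726669.
Each occurs with probability p³ ≈ (0.02283)³ ≈ 1.190084e-05.
By linearity: E[X] = C(219, 3)·p³ ≈ 1726669 · 1.190084e-05 ≈ 20.5488.
Here α = 1, so p = 5/n is exactly at the triangle threshold p ~ 1/n. Asymptotically E[X] → c³/6 = 5³/6 = 125/6 ≈ 20.8333, a bounded constant. In this regime the triangle count is asymptotically Poisson(c³/6).

E[X] ≈ 20.5488; in regime p = Θ(1/n^{1}) E[X] stays bounded (at the triangle threshold p ~ 1/n).


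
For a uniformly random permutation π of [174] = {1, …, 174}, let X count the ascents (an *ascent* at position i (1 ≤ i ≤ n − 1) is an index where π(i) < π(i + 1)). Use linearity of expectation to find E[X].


Write X = Σ X_I over i = 1, …, 173, with X_I the indicator of one ascent.
There are 173 indicators.
For each fixed i, the pair (π(i), π(i+1)) is a uniformly random ordered pair of distinct values from {1, …, 174}; by symmetry P[π(i) < π(i+1)] = 1/2.
By linearity: E[X] = 173 · (1/2) = (174 − 1) · (1/2) = 173/2 ≈ 86.5000.

E[X] = 173/2 = 86.5000.


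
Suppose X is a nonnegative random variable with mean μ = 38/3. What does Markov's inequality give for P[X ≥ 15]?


μ = E[X] = 38/3, a = 15.
Markov: P[X ≥ 15] ≤ μ/a = (38/3)/15 = 38/45.
Numerically: ≈ 0.844.
(Since a = 15 > μ = 12.667, the bound 38/45 is < 1 and informative.)

P[X ≥ 15] ≤ 38/45 ≈ 0.844.


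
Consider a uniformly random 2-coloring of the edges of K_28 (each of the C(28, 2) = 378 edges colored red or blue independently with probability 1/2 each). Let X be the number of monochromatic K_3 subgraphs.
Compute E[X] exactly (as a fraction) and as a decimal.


Let X = Σ_S X_S over the C(28, 3) = 3276 subsets S of size 3, where X_S = 1 if the K_3 on S is monochromatic.
For a fixed S, the K_3 on S has C(3, 2) = 3 edges. P[all 3 edges red] = (1/2)^3, and likewise for blue, so P[monochromatic] = 2·(1/2)^3 = 2^{1 − 3} = 1/4.
By linearity of expectation: E[X] = C(28, 3) · 2^{1 − 3} = 3276 · 1/4 = 819.
Numerically: E[X] ≈ 819.000.

E[X] = C(28,3)·2^(1−C(3,2)) = 819 ≈ 819.000.


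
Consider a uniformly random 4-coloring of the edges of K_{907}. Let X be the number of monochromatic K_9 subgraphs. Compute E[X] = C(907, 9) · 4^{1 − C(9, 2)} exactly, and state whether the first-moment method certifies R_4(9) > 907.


E[X] = C(907, 9) · 4^{1 − 36} = 1100045734961417331175 · 4^{−35} = 1100045734961417331175/1180591620717411303424.
As a reduced fraction: E[X] = 1100045734961417331175/1180591620717411303424 ≈ 0.9317750.
Is E[X] < 1? YES.
Since E[X] < 1, there exists a 4-coloring of K_{907} with no monochromatic K_9; hence R_4(9) > 907.

E[X] = 1100045734961417331175/1180591620717411303424 ≈ 0.9317750; E[X] < 1, so R_4(9) > 907.


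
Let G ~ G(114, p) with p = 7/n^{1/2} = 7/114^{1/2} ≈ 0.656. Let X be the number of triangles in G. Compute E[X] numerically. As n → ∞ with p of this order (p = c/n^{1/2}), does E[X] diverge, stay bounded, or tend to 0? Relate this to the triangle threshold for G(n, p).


Number of potential triangles: C(114, 3) = 240464.
Each occurs with probability p³ ≈ (0.656)³ ≈ 2.81797e-01.
By linearity: E[X] = C(114, 3)·p³ ≈ 240464 · 2.81797e-01 ≈ 67762.108.
Since α = 1/2 < 1, p = c/n^{1/2} ≫ 1/n is above the triangle threshold p ~ 1/n. Asymptotically E[X] ~ (c³/6)·n^{3(1−α)} = (7³/6)·n^{1.5} → ∞; triangles are abundant w.h.p.

E[X] ≈ 67762.108; in regime p = Θ(1/n^{1/2}) E[X] diverges (above the triangle threshold p ~ 1/n).


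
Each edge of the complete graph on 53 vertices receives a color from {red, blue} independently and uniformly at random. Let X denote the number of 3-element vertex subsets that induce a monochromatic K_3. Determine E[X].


Let X = Σ_S X_S over the C(53, 3) = 23426 subsets S of size 3, where X_S = 1 if the K_3 on S is monochromatic.
For a fixed S, the K_3 on S has C(3, 2) = 3 edges. P[all 3 edges red] = (1/2)^3, and likewise for blue, so P[monochromatic] = 2·(1/2)^3 = 2^{1 − 3} = 1/4.
Summing: E[X] = C(53, 3) · 2^{1 − 3} = 23426 · 1/4 = 11713/2.
Numerically: E[X] ≈ 5856.5000.

E[X] = C(53,3)·2^(1−C(3,2)) = 11713/2 ≈ 5856.5000.


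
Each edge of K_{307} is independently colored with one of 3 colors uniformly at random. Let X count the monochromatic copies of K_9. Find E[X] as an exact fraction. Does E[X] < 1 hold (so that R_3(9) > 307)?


E[X] = C(307, 9) · 3^{1 − 36} = 59303278327292350 · 3^{−35} = 59303278327292350/50031545098999707.
As a reduced fraction: E[X] = 59303278327292350/50031545098999707 ≈ 1.18532.
Is E[X] < 1? NO.
Since E[X] ≥ 1, the first-moment bound is inconclusive at n = 307; it does NOT by itself certify R_3(9) > 307.

E[X] = 59303278327292350/50031545098999707 ≈ 1.18532; E[X] ≥ 1; first-moment method inconclusive here.


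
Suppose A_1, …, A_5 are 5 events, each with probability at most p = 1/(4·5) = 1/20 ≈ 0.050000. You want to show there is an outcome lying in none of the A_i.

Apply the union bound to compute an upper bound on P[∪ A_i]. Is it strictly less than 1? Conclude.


Union bound: P[∪_{i=1}^{5} A_i] ≤ Σ_i P[A_i] ≤ 5·p = 5·(1/20) = 1/4.
Numerically: 1/4 ≈ 0.250000.
Is 1/4 < 1? YES.
Since P[∪ A_i] ≤ 1/4 < 1, the complement has P[∩ A_i^c] ≥ 1 − 1/4 = 3/4 > 0, so some outcome avoids every A_i.

5·p = 1/4 ≈ 0.250000; existence CERTIFIED by the union bound.


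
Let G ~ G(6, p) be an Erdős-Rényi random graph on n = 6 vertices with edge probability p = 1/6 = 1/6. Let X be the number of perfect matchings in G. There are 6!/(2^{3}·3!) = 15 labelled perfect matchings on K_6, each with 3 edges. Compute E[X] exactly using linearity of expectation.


K_6 has 6!/(2^{3}·3!) = 15 labelled perfect matchings.
For each such perfect matching H, let X_H = 1 if all 3 edges of H are present in G. Then P[X_H = 1] = p^{3} = (1/6)^{3} = 1/216.
By linearity of expectation: E[X] = Σ_H E[X_H] = 15 · p^{3} = 15 · 1/216 = 5/72.
Numerically: E[X] ≈ 0.06944.

E[X] = 15 · (1/6)^{3} = 5/72 ≈ 0.06944.


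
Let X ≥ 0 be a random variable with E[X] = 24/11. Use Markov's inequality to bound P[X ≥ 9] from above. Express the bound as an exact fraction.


μ = E[X] = 24/11, a = 9.
Markov: P[X ≥ 9] ≤ μ/a = (24/11)/9 = 8/33.
Numerically: ≈ 0.242.
(Since a = 9 > μ = 2.182, the bound 8/33 is < 1 and informative.)

P[X ≥ 9] ≤ 8/33 ≈ 0.242.


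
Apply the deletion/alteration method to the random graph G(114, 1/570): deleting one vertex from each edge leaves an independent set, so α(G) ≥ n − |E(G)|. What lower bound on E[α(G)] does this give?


E[|E(G)|] = C(114, 2)·p = 6441 · (1/570) = 113/10.
E[α(G)] ≥ n − E[|E(G)|] = 114 − 113/10 = 1027/10.
Numerically: ≈ 102.7000.
(This is only a lower bound; the true E[α(G)] may be larger.)

E[α(G)] ≥ 1027/10 ≈ 102.7000.


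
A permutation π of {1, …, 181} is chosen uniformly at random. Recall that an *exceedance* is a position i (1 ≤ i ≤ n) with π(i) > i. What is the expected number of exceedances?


Write X = Σ_{i=1}^{181} X_i, where X_i = 1_{π(i) > i}.
For each fixed i, π(i) is uniform over {1, …, 181} (marginal of a uniform permutation), so P[π(i) > i] = (n − i)/n. Summing: Σ_{i=1}^{181} (n − i)/n = (0 + 1 + … + 180)/181 = 181(181 − 1)/(2·181) = (181 − 1)/2.
Hence E[X] = Σ_{i=1}^{181} (181 − i)/181 = 90 ≈ 90.0000.

E[X] = 90 = 90.0000.


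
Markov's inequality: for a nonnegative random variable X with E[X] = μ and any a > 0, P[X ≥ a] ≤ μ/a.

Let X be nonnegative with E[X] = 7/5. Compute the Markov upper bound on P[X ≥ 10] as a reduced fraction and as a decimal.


μ = E[X] = 7/5, a = 10.
Markov: P[X ≥ 10] ≤ μ/a = (7/5)/10 = 7/50.
Numerically: ≈ 0.140000.
(Since a = 10 > μ = 1.400000, the bound 7/50 is < 1 and informative.)

P[X ≥ 10] ≤ 7/50 ≈ 0.140000.


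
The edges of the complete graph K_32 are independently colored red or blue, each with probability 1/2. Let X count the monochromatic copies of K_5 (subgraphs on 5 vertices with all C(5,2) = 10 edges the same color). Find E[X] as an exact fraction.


Let X = Σ_S X_S over the C(32, 5) = 201376 subsets S of size 5, where X_S = 1 if the K_5 on S is monochromatic.
For a fixed S, the K_5 on S has C(5, 2) = 10 edges. P[all 10 edges red] = (1/2)^10, and likewise for blue, so P[monochromatic] = 2·(1/2)^10 = 2^{1 − 10} = 1/512.
Summing: E[X] = C(32, 5) · 2^{1 − 10} = 201376 · 1/512 = 6293/16.
Numerically: E[X] ≈ 393.31250.

E[X] = C(32,5)·2^(1−C(5,2)) = 6293/16 ≈ 393.31250.


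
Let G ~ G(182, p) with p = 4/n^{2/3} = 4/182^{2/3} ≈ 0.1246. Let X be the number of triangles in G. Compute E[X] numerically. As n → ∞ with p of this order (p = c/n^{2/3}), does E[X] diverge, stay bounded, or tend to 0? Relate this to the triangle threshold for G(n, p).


Number of potential triangles: C(182, 3) = 988260.
Each occurs with probability p³ ≈ (0.1246)³ ≈ 1.932134e-03.
By linearity: E[X] = C(182, 3)·p³ ≈ 988260 · 1.932134e-03 ≈ 1909.4505.
Since α = 2/3 < 1, p = c/n^{2/3} ≫ 1/n is above the triangle threshold p ~ 1/n. Asymptotically E[X] ~ (c³/6)·n^{3(1−α)} = (4³/6)·n^{1} → ∞; triangles are abundant w.h.p.

E[X] ≈ 1909.4505; in regime p = Θ(1/n^{2/3}) E[X] diverges (above the triangle threshold p ~ 1/n).


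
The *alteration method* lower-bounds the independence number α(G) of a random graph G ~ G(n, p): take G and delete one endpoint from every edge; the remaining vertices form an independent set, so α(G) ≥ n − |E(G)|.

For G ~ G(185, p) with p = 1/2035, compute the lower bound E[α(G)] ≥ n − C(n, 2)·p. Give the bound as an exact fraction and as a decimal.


E[|E(G)|] = C(185, 2)·p = 17020 · (1/2035) = 92/11.
E[α(G)] ≥ n − E[|E(G)|] = 185 − 92/11 = 1943/11.
Numerically: ≈ 176.6364.
(This is only a lower bound; the true E[α(G)] may be larger.)

E[α(G)] ≥ 1943/11 ≈ 176.6364.


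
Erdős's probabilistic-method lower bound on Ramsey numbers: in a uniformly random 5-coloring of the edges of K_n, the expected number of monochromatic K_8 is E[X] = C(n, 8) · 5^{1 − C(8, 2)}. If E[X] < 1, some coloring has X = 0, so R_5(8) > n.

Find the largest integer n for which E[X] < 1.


We need C(n, 8) · 5^{1 − 28} < 1, i.e. C(n, 8) < 5^{28 − 1} = 7450580596923828125.
Check values of n near the boundary:
  n = 860: C(860, 8) = 7182671140665308145; 7182671140665308145 < 7450580596923828125? YES
  n = 861: C(861, 8) = 7250034996615275865; 7250034996615275865 < 7450580596923828125? YES
  n = 862: C(862, 8) = 7317951015318931845; 7317951015318931845 < 7450580596923828125? YES
  n = 863: C(863, 8) = 7386423071602617757; 7386423071602617757 < 7450580596923828125? YES
  n = 864: C(864, 8) = 7455455062926006708; 7455455062926006708 < 7450580596923828125? NO
  n = 865: C(865, 8) = 7525050909487743060; 7525050909487743060 < 7450580596923828125? NO
The largest n with C(n, 8) < 7450580596923828125 is n = 863 (where E[X] = 7386423071602617757/7450580596923828125 ≈ 0.9914). Hence R_5(8) > 863, i.e. R_5(8) ≥ 864.

Largest n = 863; hence R_5(8) > 863.


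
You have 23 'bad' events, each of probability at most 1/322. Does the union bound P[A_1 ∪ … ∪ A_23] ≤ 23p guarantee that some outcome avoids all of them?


Union bound: P[∪_{i=1}^{23} A_i] ≤ Σ_i P[A_i] ≤ 23·p = 23·(1/322) = 1/14.
Numerically: 1/14 ≈ 0.07143.
Is 1/14 < 1? YES.
Since P[∪ A_i] ≤ 1/14 < 1, the complement has P[∩ A_i^c] ≥ 1 − 1/14 = 13/14 > 0, so some outcome avoids every A_i.

23·p = 1/14 ≈ 0.07143; existence CERTIFIED by the union bound.


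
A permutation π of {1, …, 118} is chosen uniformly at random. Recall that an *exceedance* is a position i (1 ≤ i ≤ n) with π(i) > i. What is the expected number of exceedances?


Write X = Σ_{i=1}^{118} X_i, where X_i = 1_{π(i) > i}.
For each fixed i, π(i) is uniform over {1, …, 118} (marginal of a uniform permutation), so P[π(i) > i] = (n − i)/n. Summing: Σ_{i=1}^{118} (n − i)/n = (0 + 1 + … + 117)/118 = 118(118 − 1)/(2·118) = (118 − 1)/2.
Hence E[X] = Σ_{i=1}^{118} (118 − i)/118 = 117/2 ≈ 58.5000.

E[X] = 117/2 = 58.5000.


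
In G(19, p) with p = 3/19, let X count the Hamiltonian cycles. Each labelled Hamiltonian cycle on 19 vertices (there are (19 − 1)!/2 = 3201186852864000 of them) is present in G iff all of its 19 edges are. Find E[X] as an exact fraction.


K_19 has (19 − 1)!/2 = 3201186852864000 labelled Hamiltonian cycles.
For each such Hamiltonian cycle H, let X_H = 1 if all 19 edges of H are present in G. Then P[X_H = 1] = p^{19} = (3/19)^{19} = 1162261467/1978419655660313589123979.
Summing the indicators: E[X] = Σ_H E[X_H] = 3201186852864000 · p^{19} = 3201186852864000 · 1162261467/1978419655660313589123979 = 3720616127750825791488000/1978419655660313589123979.
Numerically: E[X] ≈ 1.88.

E[X] = 3201186852864000 · (3/19)^{19} = 3720616127750825791488000/1978419655660313589123979 ≈ 1.88.


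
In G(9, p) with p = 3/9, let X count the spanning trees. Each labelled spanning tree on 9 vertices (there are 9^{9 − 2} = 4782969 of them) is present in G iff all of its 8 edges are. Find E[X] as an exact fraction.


K_9 has 9^{9 − 2} = 4782969 labelled spanning trees.
For each such spanning tree H, let X_H = 1 if all 8 edges of H are present in G. Then P[X_H = 1] = p^{8} = (1/3)^{8} = 1/6561.
Summing the indicators: E[X] = Σ_H E[X_H] = 4782969 · p^{8} = 4782969 · 1/6561 = 729.
Numerically: E[X] ≈ 729.

E[X] = 4782969 · (1/3)^{8} = 729 ≈ 729.


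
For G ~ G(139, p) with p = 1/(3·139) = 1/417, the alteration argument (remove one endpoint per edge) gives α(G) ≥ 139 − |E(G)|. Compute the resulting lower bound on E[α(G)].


E[|E(G)|] = C(139, 2)·p = 9591 · (1/417) = 23.
E[α(G)] ≥ n − E[|E(G)|] = 139 − 23 = 116.
Numerically: ≈ 116.000.
(This is only a lower bound; the true E[α(G)] may be larger.)

E[α(G)] ≥ 116 ≈ 116.000.


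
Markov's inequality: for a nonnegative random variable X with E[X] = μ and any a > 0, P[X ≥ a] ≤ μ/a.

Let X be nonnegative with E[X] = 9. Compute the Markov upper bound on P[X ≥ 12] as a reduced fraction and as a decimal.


μ = E[X] = 9, a = 12.
Markov: P[X ≥ 12] ≤ μ/a = (9)/12 = 3/4.
Numerically: ≈ 0.750000.
(Since a = 12 > μ = 9.000000, the bound 3/4 is < 1 and informative.)

P[X ≥ 12] ≤ 3/4 ≈ 0.750000.


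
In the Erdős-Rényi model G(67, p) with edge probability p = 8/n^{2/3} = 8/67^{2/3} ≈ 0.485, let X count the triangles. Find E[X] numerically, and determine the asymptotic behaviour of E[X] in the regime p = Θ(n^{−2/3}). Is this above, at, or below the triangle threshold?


Number of potential triangles: C(67, 3) = 47905.
Each occurs with probability p³ ≈ (0.485)³ ≈ 1.140566e-01.
By linearity: E[X] = C(67, 3)·p³ ≈ 47905 · 1.140566e-01 ≈ 5463.8806.
Since α = 2/3 < 1, p = c/n^{2/3} ≫ 1/n is above the triangle threshold p ~ 1/n. Asymptotically E[X] ~ (c³/6)·n^{3(1−α)} = (8³/6)·n^{1} → ∞; triangles are abundant w.h.p.

E[X] ≈ 5463.8806; in regime p = Θ(1/n^{2/3}) E[X] diverges (above the triangle threshold p ~ 1/n).


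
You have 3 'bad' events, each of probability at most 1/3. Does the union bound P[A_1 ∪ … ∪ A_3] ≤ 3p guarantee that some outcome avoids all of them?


Union bound: P[∪_{i=1}^{3} A_i] ≤ Σ_i P[A_i] ≤ 3·p = 3·(1/3) = 1.
Numerically: 1 ≈ 1.0000.
Is 1 < 1? NO.
Since the bound 1 is ≥ 1, the union bound is uninformative here; it does NOT by itself certify existence.

3·p = 1 ≈ 1.0000; existence NOT certified by the union bound.


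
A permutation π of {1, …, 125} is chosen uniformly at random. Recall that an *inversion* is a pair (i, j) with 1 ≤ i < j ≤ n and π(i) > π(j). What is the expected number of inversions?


Write X = Σ X_I over the C(125, 2) = 7750 pairs i < j, with X_I the indicator of one inversion.
There are 7750 indicators.
For each fixed pair i < j, the values π(i) and π(j) are two distinct elements of {1, …, 125} in uniformly random order; by symmetry P[π(i) > π(j)] = 1/2.
By linearity: E[X] = 7750 · (1/2) = C(125, 2) · (1/2) = 7750/2 = 3875 ≈ 3875.0000.

E[X] = 3875 = 3875.0000.


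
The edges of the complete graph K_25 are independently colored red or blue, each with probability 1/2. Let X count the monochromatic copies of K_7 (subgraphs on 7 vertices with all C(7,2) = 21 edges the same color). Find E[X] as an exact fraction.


Let X = Σ_S X_S over the C(25, 7) = 480700 subsets S of size 7, where X_S = 1 if the K_7 on S is monochromatic.
For a fixed S, the K_7 on S has C(7, 2) = 21 edges. P[all 21 edges red] = (1/2)^21, and likewise for blue, so P[monochromatic] = 2·(1/2)^21 = 2^{1 − 21} = 1/1048576.
By linearity of expectation: E[X] = C(25, 7) · 2^{1 − 21} = 480700 · 1/1048576 = 120175/262144.
Numerically: E[X] ≈ 0.458431.

E[X] = C(25,7)·2^(1−C(7,2)) = 120175/262144 ≈ 0.458431.


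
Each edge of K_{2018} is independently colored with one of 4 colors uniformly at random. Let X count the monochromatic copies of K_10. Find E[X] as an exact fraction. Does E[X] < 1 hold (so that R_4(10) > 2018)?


E[X] = C(2018, 10) · 4^{1 − 45} = 301820606687612220663963508 · 4^{−44} = 301820606687612220663963508/309485009821345068724781056.
As a reduced fraction: E[X] = 75455151671903055165990877/77371252455336267181195264 ≈ 0.975.
Is E[X] < 1? YES.
Since E[X] < 1, there exists a 4-coloring of K_{2018} with no monochromatic K_10; hence R_4(10) > 2018.

E[X] = 75455151671903055165990877/77371252455336267181195264 ≈ 0.975; E[X] < 1, so R_4(10) > 2018.


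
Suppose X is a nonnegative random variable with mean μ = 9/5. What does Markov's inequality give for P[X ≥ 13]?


μ = E[X] = 9/5, a = 13.
Markov: P[X ≥ 13] ≤ μ/a = (9/5)/13 = 9/65.
Numerically: ≈ 0.138.
(Since a = 13 > μ = 1.800, the bound 9/65 is < 1 and informative.)

P[X ≥ 13] ≤ 9/65 ≈ 0.138.


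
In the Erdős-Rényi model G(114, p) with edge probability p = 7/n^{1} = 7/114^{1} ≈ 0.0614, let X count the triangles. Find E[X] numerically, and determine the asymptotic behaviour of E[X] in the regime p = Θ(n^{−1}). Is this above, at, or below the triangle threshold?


Number of potential triangles: C(114, 3) = 240464.
Each occurs with probability p³ ≈ (0.0614)³ ≈ 2.31515e-04.
By linearity: E[X] = C(114, 3)·p³ ≈ 240464 · 2.31515e-04 ≈ 55.671.
Here α = 1, so p = 7/n is exactly at the triangle threshold p ~ 1/n. Asymptotically E[X] → c³/6 = 7³/6 = 343/6 ≈ 57.167, a bounded constant. In this regime the triangle count is asymptotically Poisson(c³/6).

E[X] ≈ 55.671; in regime p = Θ(1/n^{1}) E[X] stays bounded (at the triangle threshold p ~ 1/n).


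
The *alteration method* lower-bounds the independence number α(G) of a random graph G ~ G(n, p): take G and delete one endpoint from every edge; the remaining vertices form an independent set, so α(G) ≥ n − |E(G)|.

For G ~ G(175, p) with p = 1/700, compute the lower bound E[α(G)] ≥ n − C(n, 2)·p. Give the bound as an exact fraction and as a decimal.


E[|E(G)|] = C(175, 2)·p = 15225 · (1/700) = 87/4.
E[α(G)] ≥ n − E[|E(G)|] = 175 − 87/4 = 613/4.
Numerically: ≈ 153.250000.
(This is only a lower bound; the true E[α(G)] may be larger.)

E[α(G)] ≥ 613/4 ≈ 153.250000.


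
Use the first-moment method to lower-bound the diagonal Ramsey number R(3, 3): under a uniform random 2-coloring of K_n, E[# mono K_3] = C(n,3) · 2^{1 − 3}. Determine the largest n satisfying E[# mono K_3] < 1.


We need C(n, 3) · 2^{1 − 3} < 1, i.e. C(n, 3) < 2^{3 − 1} = 4.
Check values of n near the boundary:
  n = 3: C(3, 3) = 1; 1 < 4? YES
  n = 4: C(4, 3) = 4; 4 < 4? NO
  n = 5: C(5, 3) = 10; 10 < 4? NO
The largest n with C(n, 3) < 4 is n = 3 (where E[X] = 1/4 ≈ 0.2500000). Hence R(3, 3) > 3, i.e. R(3, 3) ≥ 4.

Largest n = 3; hence R(3, 3) > 3.


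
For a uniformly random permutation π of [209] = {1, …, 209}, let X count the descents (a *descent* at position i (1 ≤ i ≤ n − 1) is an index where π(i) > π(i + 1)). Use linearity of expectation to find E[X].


Write X = Σ X_I over i = 1, …, 208, with X_I the indicator of one descent.
There are 208 indicators.
For each fixed i, the pair (π(i), π(i+1)) is a uniformly random ordered pair of distinct values from {1, …, 209}; by symmetry P[π(i) > π(i+1)] = 1/2.
By linearity: E[X] = 208 · (1/2) = (209 − 1) · (1/2) = 104 ≈ 104.00000.

E[X] = 104 = 104.00000.


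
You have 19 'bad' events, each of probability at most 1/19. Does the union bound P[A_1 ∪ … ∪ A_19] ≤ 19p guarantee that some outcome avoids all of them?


Union bound: P[∪_{i=1}^{19} A_i] ≤ Σ_i P[A_i] ≤ 19·p = 19·(1/19) = 1.
Numerically: 1 ≈ 1.0000000.
Is 1 < 1? NO.
Since the bound 1 is ≥ 1, the union bound is uninformative here; it does NOT by itself certify existence.

19·p = 1 ≈ 1.0000000; existence NOT certified by the union bound.


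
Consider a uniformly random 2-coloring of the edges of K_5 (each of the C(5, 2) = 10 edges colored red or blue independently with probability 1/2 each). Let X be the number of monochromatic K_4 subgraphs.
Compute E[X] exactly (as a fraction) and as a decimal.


Let X = Σ_S X_S over the C(5, 4) = 5 subsets S of size 4, where X_S = 1 if the K_4 on S is monochromatic.
For a fixed S, the K_4 on S has C(4, 2) = 6 edges. P[all 6 edges red] = (1/2)^6, and likewise for blue, so P[monochromatic] = 2·(1/2)^6 = 2^{1 − 6} = 1/32.
Summing: E[X] = C(5, 4) · 2^{1 − 6} = 5 · 1/32 = 5/32.
Numerically: E[X] ≈ 0.156250.

E[X] = C(5,4)·2^(1−C(4,2)) = 5/32 ≈ 0.156250.


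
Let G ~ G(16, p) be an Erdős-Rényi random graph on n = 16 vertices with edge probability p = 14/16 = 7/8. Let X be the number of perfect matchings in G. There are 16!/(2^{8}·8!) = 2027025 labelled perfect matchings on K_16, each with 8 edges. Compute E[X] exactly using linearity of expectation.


K_16 has 16!/(2^{8}·8!) = 2027025 labelled perfect matchings.
For each such perfect matching H, let X_H = 1 if all 8 edges of H are present in G. Then P[X_H = 1] = p^{8} = (7/8)^{8} = 5764801/16777216.
By linearity of expectation: E[X] = Σ_H E[X_H] = 2027025 · p^{8} = 2027025 · 5764801/16777216 = 11685395747025/16777216.
Numerically: E[X] ≈ 6.965e+05.

E[X] = 2027025 · (7/8)^{8} = 11685395747025/16777216 ≈ 6.965e+05.


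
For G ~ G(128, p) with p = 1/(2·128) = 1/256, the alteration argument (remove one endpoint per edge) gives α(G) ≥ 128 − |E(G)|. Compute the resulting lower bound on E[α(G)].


E[|E(G)|] = C(128, 2)·p = 8128 · (1/256) = 127/4.
E[α(G)] ≥ n − E[|E(G)|] = 128 − 127/4 = 385/4.
Numerically: ≈ 96.25000.
(This is only a lower bound; the true E[α(G)] may be larger.)

E[α(G)] ≥ 385/4 ≈ 96.25000.


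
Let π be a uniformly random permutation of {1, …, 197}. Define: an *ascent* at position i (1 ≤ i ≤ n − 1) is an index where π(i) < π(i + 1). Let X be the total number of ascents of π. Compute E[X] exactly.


Write X = Σ X_I over i = 1, …, 196, with X_I the indicator of one ascent.
There are 196 indicators.
For each fixed i, the pair (π(i), π(i+1)) is a uniformly random ordered pair of distinct values from {1, …, 197}; by symmetry P[π(i) < π(i+1)] = 1/2.
By linearity: E[X] = 196 · (1/2) = (197 − 1) · (1/2) = 98 ≈ 98.0000.

E[X] = 98 = 98.0000.


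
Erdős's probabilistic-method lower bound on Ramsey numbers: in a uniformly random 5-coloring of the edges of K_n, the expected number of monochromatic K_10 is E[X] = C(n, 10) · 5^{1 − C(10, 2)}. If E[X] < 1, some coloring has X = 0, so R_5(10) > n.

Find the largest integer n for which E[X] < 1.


We need C(n, 10) · 5^{1 − 45} < 1, i.e. C(n, 10) < 5^{45 − 1} = 5684341886080801486968994140625.
Check values of n near the boundary:
  n = 5391: C(5391, 10) = 5666344714787188828795213697883; 5666344714787188828795213697883 < 5684341886080801486968994140625? YES
  n = 5392: C(5392, 10) = 5676873040158402483252283957448; 5676873040158402483252283957448 < 5684341886080801486968994140625? YES
  n = 5393: C(5393, 10) = 5687418968154238267170642278008; 5687418968154238267170642278008 < 5684341886080801486968994140625? NO
The largest n with C(n, 10) < 5684341886080801486968994140625 is n = 5392 (where E[X] = 5676873040158402483252283957448/5684341886080801486968994140625 ≈ 0.99869). Hence R_5(10) > 5392, i.e. R_5(10) ≥ 5393.

Largest n = 5392; hence R_5(10) > 5392.


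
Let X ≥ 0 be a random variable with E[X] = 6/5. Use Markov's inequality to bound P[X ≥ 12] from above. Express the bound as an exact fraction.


μ = E[X] = 6/5, a = 12.
Markov: P[X ≥ 12] ≤ μ/a = (6/5)/12 = 1/10.
Numerically: ≈ 0.10000.
(Since a = 12 > μ = 1.20000, the bound 1/10 is < 1 and informative.)

P[X ≥ 12] ≤ 1/10 ≈ 0.10000.


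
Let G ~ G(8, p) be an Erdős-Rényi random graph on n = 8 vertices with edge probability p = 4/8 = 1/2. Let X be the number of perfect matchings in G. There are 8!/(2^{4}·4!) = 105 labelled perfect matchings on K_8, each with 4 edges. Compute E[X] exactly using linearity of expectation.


K_8 has 8!/(2^{4}·4!) = 105 labelled perfect matchings.
For each such perfect matching H, let X_H = 1 if all 4 edges of H are present in G. Then P[X_H = 1] = p^{4} = (1/2)^{4} = 1/16.
By linearity: E[X] = Σ_H E[X_H] = 105 · p^{4} = 105 · 1/16 = 105/16.
Numerically: E[X] ≈ 6.5625.

E[X] = 105 · (1/2)^{4} = 105/16 ≈ 6.5625.


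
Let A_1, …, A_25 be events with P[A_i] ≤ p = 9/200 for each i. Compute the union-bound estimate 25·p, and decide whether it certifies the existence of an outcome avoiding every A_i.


Union bound: P[∪_{i=1}^{25} A_i] ≤ Σ_i P[A_i] ≤ 25·p = 25·(9/200) = 9/8.
Numerically: 9/8 ≈ 1.12500.
Is 9/8 < 1? NO.
Since the bound 9/8 is ≥ 1, the union bound is uninformative here; it does NOT by itself certify existence.

25·p = 9/8 ≈ 1.12500; existence NOT certified by the union bound.


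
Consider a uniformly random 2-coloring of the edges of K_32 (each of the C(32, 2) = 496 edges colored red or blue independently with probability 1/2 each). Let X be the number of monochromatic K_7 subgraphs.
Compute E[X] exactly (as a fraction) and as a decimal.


Let X = Σ_S X_S over the C(32, 7) = 3365856 subsets S of size 7, where X_S = 1 if the K_7 on S is monochromatic.
For a fixed S, the K_7 on S has C(7, 2) = 21 edges. P[all 21 edges red] = (1/2)^21, and likewise for blue, so P[monochromatic] = 2·(1/2)^21 = 2^{1 − 21} = 1/1048576.
Summing: E[X] = C(32, 7) · 2^{1 − 21} = 3365856 · 1/1048576 = 105183/32768.
Numerically: E[X] ≈ 3.20993.

E[X] = C(32,7)·2^(1−C(7,2)) = 105183/32768 ≈ 3.20993.


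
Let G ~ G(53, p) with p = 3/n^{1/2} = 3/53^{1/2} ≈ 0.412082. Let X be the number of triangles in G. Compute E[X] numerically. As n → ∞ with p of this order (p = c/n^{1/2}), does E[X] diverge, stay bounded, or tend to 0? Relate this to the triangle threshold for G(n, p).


Number of potential triangles: C(53, 3) = 23426.
Each occurs with probability p³ ≈ (0.412082)³ ≈ 6.99761364e-02.
By linearity: E[X] = C(53, 3)·p³ ≈ 23426 · 6.99761364e-02 ≈ 1639.260970.
Since α = 1/2 < 1, p = c/n^{1/2} ≫ 1/n is above the triangle threshold p ~ 1/n. Asymptotically E[X] ~ (c³/6)·n^{3(1−α)} = (3³/6)·n^{1.5} → ∞; triangles are abundant w.h.p.

E[X] ≈ 1639.260970; in regime p = Θ(1/n^{1/2}) E[X] diverges (above the triangle threshold p ~ 1/n).


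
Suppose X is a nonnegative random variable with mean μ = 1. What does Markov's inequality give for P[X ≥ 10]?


μ = E[X] = 1, a = 10.
Markov: P[X ≥ 10] ≤ μ/a = (1)/10 = 1/10.
Numerically: ≈ 0.100000.
(Since a = 10 > μ = 1.000000, the bound 1/10 is < 1 and informative.)

P[X ≥ 10] ≤ 1/10 ≈ 0.100000.


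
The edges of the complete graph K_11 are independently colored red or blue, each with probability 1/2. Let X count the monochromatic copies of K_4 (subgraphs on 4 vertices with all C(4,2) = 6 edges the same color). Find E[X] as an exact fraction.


Let X = Σ_S X_S over the C(11, 4) = 330 subsets S of size 4, where X_S = 1 if the K_4 on S is monochromatic.
For a fixed S, the K_4 on S has C(4, 2) = 6 edges. P[all 6 edges red] = (1/2)^6, and likewise for blue, so P[monochromatic] = 2·(1/2)^6 = 2^{1 − 6} = 1/32.
Summing: E[X] = C(11, 4) · 2^{1 − 6} = 330 · 1/32 = 165/16.
Numerically: E[X] ≈ 10.312500.

E[X] = C(11,4)·2^(1−C(4,2)) = 165/16 ≈ 10.312500.


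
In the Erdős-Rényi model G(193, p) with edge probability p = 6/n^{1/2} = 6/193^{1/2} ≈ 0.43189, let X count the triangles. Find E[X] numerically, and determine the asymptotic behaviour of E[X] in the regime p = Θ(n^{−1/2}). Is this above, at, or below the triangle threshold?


Number of potential triangles: C(193, 3) = 1179616.
Each occurs with probability p³ ≈ (0.43189)³ ≈ 8.0559690e-02.
By linearity: E[X] = C(193, 3)·p³ ≈ 1179616 · 8.0559690e-02 ≈ 95029.49956.
Since α = 1/2 < 1, p = c/n^{1/2} ≫ 1/n is above the triangle threshold p ~ 1/n. Asymptotically E[X] ~ (c³/6)·n^{3(1−α)} = (6³/6)·n^{1.5} → ∞; triangles are abundant w.h.p.

E[X] ≈ 95029.49956; in regime p = Θ(1/n^{1/2}) E[X] diverges (above the triangle threshold p ~ 1/n).


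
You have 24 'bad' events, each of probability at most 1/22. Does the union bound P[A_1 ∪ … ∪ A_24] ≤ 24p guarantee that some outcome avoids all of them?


Union bound: P[∪_{i=1}^{24} A_i] ≤ Σ_i P[A_i] ≤ 24·p = 24·(1/22) = 12/11.
Numerically: 12/11 ≈ 1.090909.
Is 12/11 < 1? NO.
Since the bound 12/11 is ≥ 1, the union bound is uninformative here; it does NOT by itself certify existence.

24·p = 12/11 ≈ 1.090909; existence NOT certified by the union bound.


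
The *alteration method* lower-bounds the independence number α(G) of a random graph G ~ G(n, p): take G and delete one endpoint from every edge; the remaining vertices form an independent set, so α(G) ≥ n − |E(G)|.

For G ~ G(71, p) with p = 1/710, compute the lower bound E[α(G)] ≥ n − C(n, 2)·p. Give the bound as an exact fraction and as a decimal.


E[|E(G)|] = C(71, 2)·p = 2485 · (1/710) = 7/2.
E[α(G)] ≥ n − E[|E(G)|] = 71 − 7/2 = 135/2.
Numerically: ≈ 67.5000.
(This is only a lower bound; the true E[α(G)] may be larger.)

E[α(G)] ≥ 135/2 ≈ 67.5000.


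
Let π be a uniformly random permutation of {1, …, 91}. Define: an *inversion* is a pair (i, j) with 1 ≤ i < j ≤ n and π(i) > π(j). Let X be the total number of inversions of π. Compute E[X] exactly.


Write X = Σ X_I over the C(91, 2) = 4095 pairs i < j, with X_I the indicator of one inversion.
There are 4095 indicators.
For each fixed pair i < j, the values π(i) and π(j) are two distinct elements of {1, …, 91} in uniformly random order; by symmetry P[π(i) > π(j)] = 1/2.
By linearity: E[X] = 4095 · (1/2) = C(91, 2) · (1/2) = 4095/2 = 4095/2 ≈ 2047.500000.

E[X] = 4095/2 = 2047.500000.


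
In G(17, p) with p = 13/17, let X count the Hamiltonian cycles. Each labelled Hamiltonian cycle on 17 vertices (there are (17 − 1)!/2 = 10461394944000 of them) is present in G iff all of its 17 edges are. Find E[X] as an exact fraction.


K_17 has (17 − 1)!/2 = 10461394944000 labelled Hamiltonian cycles.
For each such Hamiltonian cycle H, let X_H = 1 if all 17 edges of H are present in G. Then P[X_H = 1] = p^{17} = (13/17)^{17} = 8650415919381337933/827240261886336764177.
By linearity: E[X] = Σ_H E[X_H] = 10461394944000 · p^{17} = 10461394944000 · 8650415919381337933/827240261886336764177 = 90495417362513040260241610752000/827240261886336764177.
Numerically: E[X] ≈ 1.0939e+11.

E[X] = 10461394944000 · (13/17)^{17} = 90495417362513040260241610752000/827240261886336764177 ≈ 1.0939e+11.


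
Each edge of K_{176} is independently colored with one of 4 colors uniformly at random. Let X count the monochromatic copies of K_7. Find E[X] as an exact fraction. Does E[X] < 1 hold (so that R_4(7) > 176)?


E[X] = C(176, 7) · 4^{1 − 21} = 919790691600 · 4^{−20} = 919790691600/1099511627776.
As a reduced fraction: E[X] = 57486918225/68719476736 ≈ 0.8365448.
Is E[X] < 1? YES.
Since E[X] < 1, there exists a 4-coloring of K_{176} with no monochromatic K_7; hence R_4(7) > 176.

E[X] = 57486918225/68719476736 ≈ 0.8365448; E[X] < 1, so R_4(7) > 176.
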